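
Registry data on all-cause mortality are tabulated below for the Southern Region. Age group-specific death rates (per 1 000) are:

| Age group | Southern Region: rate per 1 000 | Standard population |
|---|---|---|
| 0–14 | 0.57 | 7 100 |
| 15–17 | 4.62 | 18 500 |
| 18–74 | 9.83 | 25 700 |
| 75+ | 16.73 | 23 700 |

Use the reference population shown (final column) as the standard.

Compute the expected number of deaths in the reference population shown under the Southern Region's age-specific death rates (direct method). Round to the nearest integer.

Expected deaths = Σ (standard pop × age-specific rate ÷ 1 000)
= 7 100×0.57/1 000 + 18 500×4.62/1 000 + 25 700×9.83/1 000 + 23 700×16.73/1 000
= 4.05 + 85.47 + 252.63 + 396.50 = 738.65.

739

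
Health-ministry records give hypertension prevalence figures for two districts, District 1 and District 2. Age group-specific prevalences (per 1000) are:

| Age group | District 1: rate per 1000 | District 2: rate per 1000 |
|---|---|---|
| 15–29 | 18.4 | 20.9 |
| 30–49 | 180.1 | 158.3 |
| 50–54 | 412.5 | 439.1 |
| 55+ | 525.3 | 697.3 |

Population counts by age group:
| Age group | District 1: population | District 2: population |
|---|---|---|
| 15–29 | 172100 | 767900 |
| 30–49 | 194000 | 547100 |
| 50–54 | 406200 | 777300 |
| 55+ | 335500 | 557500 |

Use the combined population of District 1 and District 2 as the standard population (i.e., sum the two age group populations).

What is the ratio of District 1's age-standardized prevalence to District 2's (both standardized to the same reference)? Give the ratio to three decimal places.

Combined standard total = 3757600; weights = 0.2502, 0.1972, 0.3150, 0.2377.
District 1: 0.2502×18.4 + 0.1972×180.1 + 0.3150×412.5 + 0.2377×525.3 = 294.8836 per 1000.
District 2: 0.2502×20.9 + 0.1972×158.3 + 0.3150×439.1 + 0.2377×697.3 = 340.4636 per 1000.
Ratio = 294.8836 ÷ 340.4636 = 0.86612.

0.866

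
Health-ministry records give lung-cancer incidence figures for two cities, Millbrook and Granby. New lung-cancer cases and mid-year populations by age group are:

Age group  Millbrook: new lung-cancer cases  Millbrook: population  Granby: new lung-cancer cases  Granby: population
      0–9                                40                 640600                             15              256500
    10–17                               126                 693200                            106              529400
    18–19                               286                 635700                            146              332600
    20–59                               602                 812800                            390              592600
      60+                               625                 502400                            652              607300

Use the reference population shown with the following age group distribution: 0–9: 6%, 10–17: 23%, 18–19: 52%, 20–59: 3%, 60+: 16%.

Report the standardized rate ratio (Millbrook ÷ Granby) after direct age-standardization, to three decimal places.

Age-specific rates per 100000 for Millbrook: 6.24, 18.18, 44.99, 74.06, 124.40.
For Granby: 5.85, 20.02, 43.90, 65.81, 107.36.
Standard weights: 0.06, 0.23, 0.52, 0.03, 0.16.
Millbrook: 0.0600×6.24 + 0.2300×18.18 + 0.5200×44.99 + 0.0300×74.06 + 0.1600×124.40 = 50.0764 per 100000.
Granby: 0.0600×5.85 + 0.2300×20.02 + 0.5200×43.90 + 0.0300×65.81 + 0.1600×107.36 = 46.9343 per 100000.
Ratio = 50.0764 ÷ 46.9343 = 1.06695.

1.067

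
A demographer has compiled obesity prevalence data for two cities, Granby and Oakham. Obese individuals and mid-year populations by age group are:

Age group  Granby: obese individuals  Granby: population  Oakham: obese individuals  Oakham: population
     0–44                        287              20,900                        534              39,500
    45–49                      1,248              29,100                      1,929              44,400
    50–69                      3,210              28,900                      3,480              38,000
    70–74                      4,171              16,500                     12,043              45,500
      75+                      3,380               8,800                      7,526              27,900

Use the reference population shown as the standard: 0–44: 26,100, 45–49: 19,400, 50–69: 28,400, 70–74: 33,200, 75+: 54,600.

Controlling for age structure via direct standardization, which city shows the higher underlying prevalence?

Granby

Age-specific rates per 1,000 for Granby: 13.732, 42.887, 111.073, 252.788, 384.091.
For Oakham: 13.519, 43.446, 91.579, 264.681, 269.749.
Standard total = 161,700; weights = 0.1614, 0.1200, 0.1756, 0.2053, 0.3377.
Granby: 0.1614×13.732 + 0.1200×42.887 + 0.1756×111.073 + 0.2053×252.788 + 0.3377×384.091 = 208.4650 per 1,000.
Oakham: 0.1614×13.519 + 0.1200×43.446 + 0.1756×91.579 + 0.2053×264.681 + 0.3377×269.749 = 168.9070 per 1,000.
The crude rates (118.00 vs 130.63) would put Oakham higher, but that reflects its age composition; once standardized to a common age structure, Granby has the higher underlying rate.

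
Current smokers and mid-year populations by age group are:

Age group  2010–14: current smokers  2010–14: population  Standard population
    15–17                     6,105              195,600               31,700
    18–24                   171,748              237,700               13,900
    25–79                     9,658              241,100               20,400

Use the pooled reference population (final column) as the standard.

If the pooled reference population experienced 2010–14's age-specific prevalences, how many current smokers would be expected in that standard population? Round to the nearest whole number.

Age-specific rates per 1,000 for 2010–14: 31.212, 722.541, 40.058.
Expected current smokers = Σ (standard pop × age-specific rate ÷ 1,000)
= 31,700×31.212/1,000 + 13,900×722.541/1,000 + 20,400×40.058/1,000
= 989.41 + 10043.32 + 817.18 = 11849.91.

11850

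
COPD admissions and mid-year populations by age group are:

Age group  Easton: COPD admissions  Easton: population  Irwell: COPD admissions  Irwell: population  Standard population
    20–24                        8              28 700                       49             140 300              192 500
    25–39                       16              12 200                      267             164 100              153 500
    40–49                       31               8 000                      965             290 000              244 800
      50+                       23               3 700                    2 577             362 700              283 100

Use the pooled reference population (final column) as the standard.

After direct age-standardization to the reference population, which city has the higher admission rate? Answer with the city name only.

Age-specific rates per 10 000 for Easton: 2.79, 13.11, 38.75, 62.16.
For Irwell: 3.49, 16.27, 33.28, 71.05.
Standard total = 873 900; weights = 0.2203, 0.1756, 0.2801, 0.3240.
Easton: 0.2203×2.79 + 0.1756×13.11 + 0.2801×38.75 + 0.3240×62.16 = 33.9098 per 10 000.
Irwell: 0.2203×3.49 + 0.1756×16.27 + 0.2801×33.28 + 0.3240×71.05 = 35.9654 per 10 000.

Irwell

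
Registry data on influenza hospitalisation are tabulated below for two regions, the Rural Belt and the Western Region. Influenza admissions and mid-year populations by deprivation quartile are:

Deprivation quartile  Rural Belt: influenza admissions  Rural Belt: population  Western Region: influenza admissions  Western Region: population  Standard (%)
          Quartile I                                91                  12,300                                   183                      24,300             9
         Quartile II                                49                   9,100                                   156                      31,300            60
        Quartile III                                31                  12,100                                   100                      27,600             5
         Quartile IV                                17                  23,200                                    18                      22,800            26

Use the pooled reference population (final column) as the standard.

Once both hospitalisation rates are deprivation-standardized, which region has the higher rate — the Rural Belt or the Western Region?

Rural Belt

Deprivation-specific rates per 100,000 for the Rural Belt: 739.84, 538.46, 256.20, 73.28.
For the Western Region: 753.09, 498.40, 362.32, 78.95.
Standard weights: 0.09, 0.60, 0.05, 0.26.
The Rural Belt: 0.0900×739.84 + 0.6000×538.46 + 0.0500×256.20 + 0.2600×73.28 = 421.5239 per 100,000.
The Western Region: 0.0900×753.09 + 0.6000×498.40 + 0.0500×362.32 + 0.2600×78.95 = 405.4616 per 100,000.
The crude rates (331.57 vs 431.13) would put the Western Region higher, but that reflects its deprivation composition; once standardized to a common deprivation structure, the Rural Belt has the higher underlying rate.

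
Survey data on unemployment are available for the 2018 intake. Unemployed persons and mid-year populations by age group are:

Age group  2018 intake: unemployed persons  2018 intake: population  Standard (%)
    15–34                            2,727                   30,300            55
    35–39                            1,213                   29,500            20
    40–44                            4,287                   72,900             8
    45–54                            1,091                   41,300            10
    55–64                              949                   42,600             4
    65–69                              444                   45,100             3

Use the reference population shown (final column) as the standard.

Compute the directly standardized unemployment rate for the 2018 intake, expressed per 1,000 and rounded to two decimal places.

66.26

Age-specific rates per 1,000 for the 2018 intake: 90.000, 41.119, 58.807, 26.416, 22.277, 9.845.
Standard weights: 0.55, 0.20, 0.08, 0.10, 0.04, 0.03.
Standardized rate: 0.5500×90.000 + 0.2000×41.119 + 0.0800×58.807 + 0.1000×26.416 + 0.0400×22.277 + 0.0300×9.845 = 66.2563 per 1,000.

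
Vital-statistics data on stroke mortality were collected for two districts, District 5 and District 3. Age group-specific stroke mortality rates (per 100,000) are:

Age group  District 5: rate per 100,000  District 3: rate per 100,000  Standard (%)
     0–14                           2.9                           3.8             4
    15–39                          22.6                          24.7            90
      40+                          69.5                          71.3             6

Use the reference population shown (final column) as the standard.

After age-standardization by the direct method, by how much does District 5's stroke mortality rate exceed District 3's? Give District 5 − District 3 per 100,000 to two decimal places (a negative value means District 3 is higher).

-2.03

Standard weights: 0.04, 0.90, 0.06.
District 5: 0.0400×2.9 + 0.9000×22.6 + 0.0600×69.5 = 24.6260 per 100,000.
District 3: 0.0400×3.8 + 0.9000×24.7 + 0.0600×71.3 = 26.6600 per 100,000.
Difference = 24.6260 − 26.6600 = -2.0340.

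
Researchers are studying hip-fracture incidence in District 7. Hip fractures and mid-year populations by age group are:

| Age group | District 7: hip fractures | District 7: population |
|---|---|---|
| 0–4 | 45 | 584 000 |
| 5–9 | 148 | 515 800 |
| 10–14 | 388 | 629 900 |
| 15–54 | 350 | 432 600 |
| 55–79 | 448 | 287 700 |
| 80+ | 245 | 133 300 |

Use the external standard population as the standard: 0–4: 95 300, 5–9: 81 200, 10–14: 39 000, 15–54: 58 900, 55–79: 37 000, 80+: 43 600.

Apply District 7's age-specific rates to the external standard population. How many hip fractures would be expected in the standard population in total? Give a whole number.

Age-specific rates per 100 000 for District 7: 7.71, 28.69, 61.60, 80.91, 155.72, 183.80.
Expected hip fractures = Σ (standard pop × age-specific rate ÷ 100 000)
= 95 300×7.71/100 000 + 81 200×28.69/100 000 + 39 000×61.60/100 000 + 58 900×80.91/100 000 + 37 000×155.72/100 000 + 43 600×183.80/100 000
= 7.34 + 23.30 + 24.02 + 47.65 + 57.62 + 80.14 = 240.07.

240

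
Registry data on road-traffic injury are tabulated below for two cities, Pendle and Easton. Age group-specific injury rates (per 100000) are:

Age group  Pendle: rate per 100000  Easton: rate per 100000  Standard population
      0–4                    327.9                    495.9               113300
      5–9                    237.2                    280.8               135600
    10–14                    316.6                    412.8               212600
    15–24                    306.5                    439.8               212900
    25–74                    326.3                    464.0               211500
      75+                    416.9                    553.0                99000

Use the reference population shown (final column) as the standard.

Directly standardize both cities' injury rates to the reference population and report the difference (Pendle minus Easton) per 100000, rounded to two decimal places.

-118.16

Standard total = 984900; weights = 0.1150, 0.1377, 0.2159, 0.2162, 0.2147, 0.1005.
Pendle: 0.1150×327.9 + 0.1377×237.2 + 0.2159×316.6 + 0.2162×306.5 + 0.2147×326.3 + 0.1005×416.9 = 316.9499 per 100000.
Easton: 0.1150×495.9 + 0.1377×280.8 + 0.2159×412.8 + 0.2162×439.8 + 0.2147×464.0 + 0.1005×553.0 = 435.1098 per 100000.
Difference = 316.9499 − 435.1098 = -118.1599.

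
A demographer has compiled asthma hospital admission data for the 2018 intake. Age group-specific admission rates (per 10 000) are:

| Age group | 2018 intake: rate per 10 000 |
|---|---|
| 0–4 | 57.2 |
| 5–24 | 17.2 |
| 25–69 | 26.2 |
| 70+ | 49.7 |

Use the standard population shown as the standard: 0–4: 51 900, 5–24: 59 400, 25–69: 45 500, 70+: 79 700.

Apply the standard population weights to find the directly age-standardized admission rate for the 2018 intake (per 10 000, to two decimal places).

Standard total = 236 500; weights = 0.2195, 0.2512, 0.1924, 0.3370.
Standardized rate: 0.2195×57.2 + 0.2512×17.2 + 0.1924×26.2 + 0.3370×49.7 = 38.6619 per 10 000.

38.66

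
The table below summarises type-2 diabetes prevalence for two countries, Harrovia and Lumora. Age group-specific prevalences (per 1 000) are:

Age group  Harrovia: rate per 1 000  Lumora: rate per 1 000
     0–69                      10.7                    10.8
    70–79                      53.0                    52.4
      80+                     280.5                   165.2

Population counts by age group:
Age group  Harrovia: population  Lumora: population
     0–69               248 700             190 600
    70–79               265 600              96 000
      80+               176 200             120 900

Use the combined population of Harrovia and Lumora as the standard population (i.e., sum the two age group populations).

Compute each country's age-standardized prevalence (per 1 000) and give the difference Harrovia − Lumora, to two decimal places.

31.36

Combined standard total = 1 098 000; weights = 0.4001, 0.3293, 0.2706.
Harrovia: 0.4001×10.7 + 0.3293×53.0 + 0.2706×280.5 = 97.6338 per 1 000.
Lumora: 0.4001×10.8 + 0.3293×52.4 + 0.2706×165.2 = 66.2780 per 1 000.
Difference = 97.6338 − 66.2780 = 31.3558.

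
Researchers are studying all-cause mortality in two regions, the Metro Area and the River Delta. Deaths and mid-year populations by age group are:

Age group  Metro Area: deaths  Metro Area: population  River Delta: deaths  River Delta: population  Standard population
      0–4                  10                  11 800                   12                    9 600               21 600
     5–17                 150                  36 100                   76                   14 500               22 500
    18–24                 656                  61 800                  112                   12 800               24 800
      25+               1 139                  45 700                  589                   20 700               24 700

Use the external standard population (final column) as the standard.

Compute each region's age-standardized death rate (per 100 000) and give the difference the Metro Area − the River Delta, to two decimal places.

Age-specific rates per 100 000 for the Metro Area: 84.75, 415.51, 1061.49, 2492.34.
For the River Delta: 125.00, 524.14, 875.00, 2845.41.
Standard total = 93 600; weights = 0.2308, 0.2404, 0.2650, 0.2639.
The Metro Area: 0.2308×84.75 + 0.2404×415.51 + 0.2650×1061.49 + 0.2639×2492.34 = 1058.3898 per 100 000.
The River Delta: 0.2308×125.00 + 0.2404×524.14 + 0.2650×875.00 + 0.2639×2845.41 = 1137.5507 per 100 000.
Difference = 1058.3898 − 1137.5507 = -79.1609.

-79.16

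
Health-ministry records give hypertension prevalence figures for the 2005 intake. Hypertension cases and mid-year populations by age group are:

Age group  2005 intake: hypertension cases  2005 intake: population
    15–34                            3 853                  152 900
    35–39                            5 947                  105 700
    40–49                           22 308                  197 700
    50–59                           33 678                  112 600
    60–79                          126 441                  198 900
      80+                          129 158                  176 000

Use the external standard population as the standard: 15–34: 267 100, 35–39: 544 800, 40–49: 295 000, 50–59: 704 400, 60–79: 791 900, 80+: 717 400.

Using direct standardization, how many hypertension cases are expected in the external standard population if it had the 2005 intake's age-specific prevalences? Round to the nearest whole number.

Age-specific rates per 1 000 for the 2005 intake: 25.199, 56.263, 112.838, 299.094, 635.701, 733.852.
Expected hypertension cases = Σ (standard pop × age-specific rate ÷ 1 000)
= 267 100×25.199/1 000 + 544 800×56.263/1 000 + 295 000×112.838/1 000 + 704 400×299.094/1 000 + 791 900×635.701/1 000 + 717 400×733.852/1 000
= 6730.78 + 30652.09 + 33287.10 + 210681.91 + 503411.90 + 526465.62 = 1311229.41.

1311229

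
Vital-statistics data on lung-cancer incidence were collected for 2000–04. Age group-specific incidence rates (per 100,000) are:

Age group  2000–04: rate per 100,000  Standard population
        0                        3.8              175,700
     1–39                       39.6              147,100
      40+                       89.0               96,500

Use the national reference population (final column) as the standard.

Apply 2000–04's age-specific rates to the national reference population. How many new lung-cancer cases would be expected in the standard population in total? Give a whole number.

Expected new lung-cancer cases = Σ (standard pop × age-specific rate ÷ 100,000)
= 175,700×3.8/100,000 + 147,100×39.6/100,000 + 96,500×89.0/100,000
= 6.68 + 58.25 + 85.89 = 150.81.

151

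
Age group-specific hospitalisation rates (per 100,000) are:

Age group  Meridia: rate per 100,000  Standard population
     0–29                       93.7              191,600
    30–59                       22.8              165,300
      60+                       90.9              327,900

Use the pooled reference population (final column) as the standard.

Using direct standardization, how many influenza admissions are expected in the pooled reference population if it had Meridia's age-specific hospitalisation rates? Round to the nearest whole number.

515

Expected influenza admissions = Σ (standard pop × age-specific rate ÷ 100,000)
= 191,600×93.7/100,000 + 165,300×22.8/100,000 + 327,900×90.9/100,000
= 179.53 + 37.69 + 298.06 = 515.28.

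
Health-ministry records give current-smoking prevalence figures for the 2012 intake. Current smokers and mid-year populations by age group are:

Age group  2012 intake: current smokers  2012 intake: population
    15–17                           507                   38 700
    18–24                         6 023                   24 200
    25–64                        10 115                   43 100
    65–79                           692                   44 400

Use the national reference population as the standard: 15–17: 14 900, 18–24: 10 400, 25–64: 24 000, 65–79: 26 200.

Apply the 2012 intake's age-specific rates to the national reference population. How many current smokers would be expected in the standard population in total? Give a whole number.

Age-specific rates per 1 000 for the 2012 intake: 13.101, 248.884, 234.687, 15.586.
Expected current smokers = Σ (standard pop × age-specific rate ÷ 1 000)
= 14 900×13.101/1 000 + 10 400×248.884/1 000 + 24 000×234.687/1 000 + 26 200×15.586/1 000
= 195.20 + 2588.40 + 5632.48 + 408.34 = 8824.42.

8824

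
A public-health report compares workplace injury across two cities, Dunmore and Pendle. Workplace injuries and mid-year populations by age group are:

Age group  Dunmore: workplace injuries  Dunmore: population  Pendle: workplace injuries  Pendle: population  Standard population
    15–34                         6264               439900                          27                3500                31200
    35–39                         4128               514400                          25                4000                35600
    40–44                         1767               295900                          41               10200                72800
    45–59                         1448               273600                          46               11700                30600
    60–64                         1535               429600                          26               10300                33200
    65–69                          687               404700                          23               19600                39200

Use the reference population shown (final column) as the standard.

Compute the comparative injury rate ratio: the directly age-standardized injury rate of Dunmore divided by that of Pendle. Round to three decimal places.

Age-specific rates per 10000 for Dunmore: 142.40, 80.25, 59.72, 52.92, 35.73, 16.98.
For Pendle: 77.14, 62.50, 40.20, 39.32, 25.24, 11.73.
Standard total = 242600; weights = 0.1286, 0.1467, 0.3001, 0.1261, 0.1369, 0.1616.
Dunmore: 0.1286×142.40 + 0.1467×80.25 + 0.3001×59.72 + 0.1261×52.92 + 0.1369×35.73 + 0.1616×16.98 = 62.3171 per 10000.
Pendle: 0.1286×77.14 + 0.1467×62.50 + 0.3001×40.20 + 0.1261×39.32 + 0.1369×25.24 + 0.1616×11.73 = 41.4644 per 10000.
Ratio = 62.3171 ÷ 41.4644 = 1.50291.

1.503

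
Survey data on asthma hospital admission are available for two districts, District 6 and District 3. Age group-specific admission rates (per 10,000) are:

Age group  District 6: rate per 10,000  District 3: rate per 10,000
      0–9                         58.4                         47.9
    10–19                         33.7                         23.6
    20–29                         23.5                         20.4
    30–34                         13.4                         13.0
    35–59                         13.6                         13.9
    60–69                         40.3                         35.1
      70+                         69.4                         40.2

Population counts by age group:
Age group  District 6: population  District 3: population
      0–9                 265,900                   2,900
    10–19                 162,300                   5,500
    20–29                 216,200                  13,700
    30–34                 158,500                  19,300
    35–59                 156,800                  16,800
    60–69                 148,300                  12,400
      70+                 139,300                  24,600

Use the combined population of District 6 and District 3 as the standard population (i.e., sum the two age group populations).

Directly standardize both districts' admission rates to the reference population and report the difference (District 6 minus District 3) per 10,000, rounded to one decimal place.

8.1

Combined standard total = 1,342,500; weights = 0.2002, 0.1250, 0.1712, 0.1324, 0.1293, 0.1197, 0.1221.
District 6: 0.2002×58.4 + 0.1250×33.7 + 0.1712×23.5 + 0.1324×13.4 + 0.1293×13.6 + 0.1197×40.3 + 0.1221×69.4 = 36.7596 per 10,000.
District 3: 0.2002×47.9 + 0.1250×23.6 + 0.1712×20.4 + 0.1324×13.0 + 0.1293×13.9 + 0.1197×35.1 + 0.1221×40.2 = 28.6625 per 10,000.
Difference = 36.7596 − 28.6625 = 8.0972.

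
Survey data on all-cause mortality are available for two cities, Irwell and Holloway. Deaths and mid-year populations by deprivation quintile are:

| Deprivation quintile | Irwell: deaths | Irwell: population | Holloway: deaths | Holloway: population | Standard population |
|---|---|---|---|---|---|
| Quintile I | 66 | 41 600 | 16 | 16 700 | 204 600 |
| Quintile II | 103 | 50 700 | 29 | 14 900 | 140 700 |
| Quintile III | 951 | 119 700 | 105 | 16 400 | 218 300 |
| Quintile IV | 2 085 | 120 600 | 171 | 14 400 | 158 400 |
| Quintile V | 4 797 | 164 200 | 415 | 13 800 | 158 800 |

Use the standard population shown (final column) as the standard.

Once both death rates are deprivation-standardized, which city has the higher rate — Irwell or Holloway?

Deprivation-specific rates per 100 000 for Irwell: 158.65, 203.16, 794.49, 1728.86, 2921.44.
For Holloway: 95.81, 194.63, 640.24, 1187.50, 3007.25.
Standard total = 880 800; weights = 0.2323, 0.1597, 0.2478, 0.1798, 0.1803.
Irwell: 0.2323×158.65 + 0.1597×203.16 + 0.2478×794.49 + 0.1798×1728.86 + 0.1803×2921.44 = 1103.8328 per 100 000.
Holloway: 0.2323×95.81 + 0.1597×194.63 + 0.2478×640.24 + 0.1798×1187.50 + 0.1803×3007.25 = 967.7599 per 100 000.

Irwell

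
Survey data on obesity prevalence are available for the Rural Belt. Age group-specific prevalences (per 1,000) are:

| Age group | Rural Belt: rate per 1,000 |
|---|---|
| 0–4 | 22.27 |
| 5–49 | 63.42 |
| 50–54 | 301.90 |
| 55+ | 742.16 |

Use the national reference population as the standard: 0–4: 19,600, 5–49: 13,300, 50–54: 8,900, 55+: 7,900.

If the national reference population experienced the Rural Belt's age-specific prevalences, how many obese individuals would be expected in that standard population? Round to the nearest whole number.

Expected obese individuals = Σ (standard pop × age-specific rate ÷ 1,000)
= 19,600×22.27/1,000 + 13,300×63.42/1,000 + 8,900×301.90/1,000 + 7,900×742.16/1,000
= 436.49 + 843.49 + 2686.91 + 5863.06 = 9829.95.

9830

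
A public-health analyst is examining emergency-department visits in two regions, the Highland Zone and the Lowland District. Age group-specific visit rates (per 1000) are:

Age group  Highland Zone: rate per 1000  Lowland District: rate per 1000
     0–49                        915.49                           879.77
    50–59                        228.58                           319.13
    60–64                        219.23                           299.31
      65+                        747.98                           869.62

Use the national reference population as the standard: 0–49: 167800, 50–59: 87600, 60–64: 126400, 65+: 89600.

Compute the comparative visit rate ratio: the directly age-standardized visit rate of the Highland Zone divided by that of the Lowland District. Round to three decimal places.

Standard total = 471400; weights = 0.3560, 0.1858, 0.2681, 0.1901.
The Highland Zone: 0.3560×915.49 + 0.1858×228.58 + 0.2681×219.23 + 0.1901×747.98 = 569.3095 per 1000.
The Lowland District: 0.3560×879.77 + 0.1858×319.13 + 0.2681×299.31 + 0.1901×869.62 = 618.0143 per 1000.
Ratio = 569.3095 ÷ 618.0143 = 0.92119.

0.921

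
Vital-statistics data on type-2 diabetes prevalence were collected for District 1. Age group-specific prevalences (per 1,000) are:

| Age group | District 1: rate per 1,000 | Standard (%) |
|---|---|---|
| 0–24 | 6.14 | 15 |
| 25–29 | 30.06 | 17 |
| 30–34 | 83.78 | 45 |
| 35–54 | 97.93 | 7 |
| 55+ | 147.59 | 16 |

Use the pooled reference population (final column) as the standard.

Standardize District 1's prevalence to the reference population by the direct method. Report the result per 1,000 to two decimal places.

Standard weights: 0.15, 0.17, 0.45, 0.07, 0.16.
Standardized rate: 0.1500×6.14 + 0.1700×30.06 + 0.4500×83.78 + 0.0700×97.93 + 0.1600×147.59 = 74.2017 per 1,000.

74.20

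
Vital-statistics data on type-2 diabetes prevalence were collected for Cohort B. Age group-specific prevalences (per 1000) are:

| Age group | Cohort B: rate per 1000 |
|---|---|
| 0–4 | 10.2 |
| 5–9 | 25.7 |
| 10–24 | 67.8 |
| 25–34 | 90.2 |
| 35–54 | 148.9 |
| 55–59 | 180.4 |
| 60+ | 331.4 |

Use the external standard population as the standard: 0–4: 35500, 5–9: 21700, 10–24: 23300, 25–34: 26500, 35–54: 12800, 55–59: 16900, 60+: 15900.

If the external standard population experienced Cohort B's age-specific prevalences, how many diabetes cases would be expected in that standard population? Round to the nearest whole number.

15114

Expected diabetes cases = Σ (standard pop × age-specific rate ÷ 1000)
= 35500×10.2/1000 + 21700×25.7/1000 + 23300×67.8/1000 + 26500×90.2/1000 + 12800×148.9/1000 + 16900×180.4/1000 + 15900×331.4/1000
= 362.10 + 557.69 + 1579.74 + 2390.30 + 1905.92 + 3048.76 + 5269.26 = 15113.77.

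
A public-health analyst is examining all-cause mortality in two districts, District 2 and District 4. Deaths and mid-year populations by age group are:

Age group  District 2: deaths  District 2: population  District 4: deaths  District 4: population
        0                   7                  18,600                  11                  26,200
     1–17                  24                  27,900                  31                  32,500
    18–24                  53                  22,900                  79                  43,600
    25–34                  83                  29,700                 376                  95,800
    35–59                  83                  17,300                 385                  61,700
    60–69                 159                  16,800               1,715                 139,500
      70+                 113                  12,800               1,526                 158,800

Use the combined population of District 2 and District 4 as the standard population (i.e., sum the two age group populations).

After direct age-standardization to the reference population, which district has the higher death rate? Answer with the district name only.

District 4

Age-specific rates per 100,000 for District 2: 37.63, 86.02, 231.44, 279.46, 479.77, 946.43, 882.81.
For District 4: 41.98, 95.38, 181.19, 392.48, 623.99, 1229.39, 960.96.
Combined standard total = 704,100; weights = 0.0636, 0.0858, 0.0944, 0.1782, 0.1122, 0.2220, 0.2437.
District 2: 0.0636×37.63 + 0.0858×86.02 + 0.0944×231.44 + 0.1782×279.46 + 0.1122×479.77 + 0.2220×946.43 + 0.2437×882.81 = 560.5228 per 100,000.
District 4: 0.0636×41.98 + 0.0858×95.38 + 0.0944×181.19 + 0.1782×392.48 + 0.1122×623.99 + 0.2220×1229.39 + 0.2437×960.96 = 675.0422 per 100,000.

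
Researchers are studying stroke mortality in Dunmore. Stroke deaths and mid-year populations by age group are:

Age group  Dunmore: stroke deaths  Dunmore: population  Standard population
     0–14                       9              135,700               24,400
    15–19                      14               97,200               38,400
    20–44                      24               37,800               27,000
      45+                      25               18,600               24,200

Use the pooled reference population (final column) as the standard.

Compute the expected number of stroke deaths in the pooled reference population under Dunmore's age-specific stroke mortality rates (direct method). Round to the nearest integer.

Age-specific rates per 100,000 for Dunmore: 6.63, 14.40, 63.49, 134.41.
Expected stroke deaths = Σ (standard pop × age-specific rate ÷ 100,000)
= 24,400×6.63/100,000 + 38,400×14.40/100,000 + 27,000×63.49/100,000 + 24,200×134.41/100,000
= 1.62 + 5.53 + 17.14 + 32.53 = 56.82.

57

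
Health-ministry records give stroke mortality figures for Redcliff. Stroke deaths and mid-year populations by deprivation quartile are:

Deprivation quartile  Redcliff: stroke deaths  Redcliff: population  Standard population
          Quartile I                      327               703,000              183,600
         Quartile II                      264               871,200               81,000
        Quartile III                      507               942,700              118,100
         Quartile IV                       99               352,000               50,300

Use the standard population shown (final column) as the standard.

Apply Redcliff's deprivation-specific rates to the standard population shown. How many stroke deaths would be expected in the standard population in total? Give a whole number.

Deprivation-specific rates per 100,000 for Redcliff: 46.51, 30.30, 53.78, 28.12.
Expected stroke deaths = Σ (standard pop × deprivation-specific rate ÷ 100,000)
= 183,600×46.51/100,000 + 81,000×30.30/100,000 + 118,100×53.78/100,000 + 50,300×28.12/100,000
= 85.40 + 24.55 + 63.52 + 14.15 = 187.61.

188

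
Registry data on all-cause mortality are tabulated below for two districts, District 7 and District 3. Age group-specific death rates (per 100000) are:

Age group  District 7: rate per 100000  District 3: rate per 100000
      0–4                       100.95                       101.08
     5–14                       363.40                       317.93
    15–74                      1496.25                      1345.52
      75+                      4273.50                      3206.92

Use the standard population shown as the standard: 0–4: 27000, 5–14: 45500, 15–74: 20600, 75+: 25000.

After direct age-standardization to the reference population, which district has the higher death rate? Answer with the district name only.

District 7

Standard total = 118100; weights = 0.2286, 0.3853, 0.1744, 0.2117.
District 7: 0.2286×100.95 + 0.3853×363.40 + 0.1744×1496.25 + 0.2117×4273.50 = 1328.7096 per 100000.
District 3: 0.2286×101.08 + 0.3853×317.93 + 0.1744×1345.52 + 0.2117×3206.92 = 1059.1506 per 100000.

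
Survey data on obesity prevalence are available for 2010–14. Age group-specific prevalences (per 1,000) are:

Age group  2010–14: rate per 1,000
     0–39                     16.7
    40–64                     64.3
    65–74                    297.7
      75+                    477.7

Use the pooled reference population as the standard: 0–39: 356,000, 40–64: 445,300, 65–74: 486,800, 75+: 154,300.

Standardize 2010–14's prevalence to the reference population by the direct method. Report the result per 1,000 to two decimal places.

175.55

Standard total = 1,442,400; weights = 0.2468, 0.3087, 0.3375, 0.1070.
Standardized rate: 0.2468×16.7 + 0.3087×64.3 + 0.3375×297.7 + 0.1070×477.7 = 175.5459 per 1,000.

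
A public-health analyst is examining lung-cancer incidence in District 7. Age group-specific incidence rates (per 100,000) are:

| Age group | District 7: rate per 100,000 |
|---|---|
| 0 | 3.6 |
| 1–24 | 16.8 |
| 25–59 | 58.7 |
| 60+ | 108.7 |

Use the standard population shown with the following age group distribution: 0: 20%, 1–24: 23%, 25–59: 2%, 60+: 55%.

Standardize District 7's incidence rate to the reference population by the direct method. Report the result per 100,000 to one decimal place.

65.5

Standard weights: 0.20, 0.23, 0.02, 0.55.
Standardized rate: 0.2000×3.6 + 0.2300×16.8 + 0.0200×58.7 + 0.5500×108.7 = 65.5430 per 100,000.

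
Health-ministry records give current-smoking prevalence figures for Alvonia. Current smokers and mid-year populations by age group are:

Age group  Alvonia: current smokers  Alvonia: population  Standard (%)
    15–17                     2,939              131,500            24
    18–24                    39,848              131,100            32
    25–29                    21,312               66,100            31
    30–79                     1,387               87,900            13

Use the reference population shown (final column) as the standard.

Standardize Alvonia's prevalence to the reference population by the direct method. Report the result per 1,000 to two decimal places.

204.63

Age-specific rates per 1,000 for Alvonia: 22.350, 303.951, 322.421, 15.779.
Standard weights: 0.24, 0.32, 0.31, 0.13.
Standardized rate: 0.2400×22.350 + 0.3200×303.951 + 0.3100×322.421 + 0.1300×15.779 = 204.6300 per 1,000.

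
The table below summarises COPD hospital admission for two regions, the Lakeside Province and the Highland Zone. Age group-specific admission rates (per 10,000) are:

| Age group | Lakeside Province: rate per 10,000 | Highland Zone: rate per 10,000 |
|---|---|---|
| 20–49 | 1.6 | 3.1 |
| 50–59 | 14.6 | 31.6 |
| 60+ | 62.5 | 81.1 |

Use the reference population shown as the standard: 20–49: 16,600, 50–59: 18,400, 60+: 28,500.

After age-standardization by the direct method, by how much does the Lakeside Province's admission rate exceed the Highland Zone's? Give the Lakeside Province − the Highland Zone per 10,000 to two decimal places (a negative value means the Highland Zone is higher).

Standard total = 63,500; weights = 0.2614, 0.2898, 0.4488.
The Lakeside Province: 0.2614×1.6 + 0.2898×14.6 + 0.4488×62.5 = 32.7000 per 10,000.
The Highland Zone: 0.2614×3.1 + 0.2898×31.6 + 0.4488×81.1 = 46.3661 per 10,000.
Difference = 32.7000 − 46.3661 = -13.6661.

-13.67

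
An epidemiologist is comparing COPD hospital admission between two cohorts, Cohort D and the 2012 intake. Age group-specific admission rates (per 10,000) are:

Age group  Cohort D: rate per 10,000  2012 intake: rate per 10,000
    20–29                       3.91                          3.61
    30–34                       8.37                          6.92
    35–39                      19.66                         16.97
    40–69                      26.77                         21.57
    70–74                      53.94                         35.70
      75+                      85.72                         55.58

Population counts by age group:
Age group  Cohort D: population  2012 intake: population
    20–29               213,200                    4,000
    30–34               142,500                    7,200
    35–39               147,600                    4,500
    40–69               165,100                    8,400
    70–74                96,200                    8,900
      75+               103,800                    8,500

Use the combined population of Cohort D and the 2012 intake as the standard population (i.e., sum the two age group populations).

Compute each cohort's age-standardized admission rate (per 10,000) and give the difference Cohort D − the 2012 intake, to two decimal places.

Combined standard total = 909,900; weights = 0.2387, 0.1645, 0.1672, 0.1907, 0.1155, 0.1234.
Cohort D: 0.2387×3.91 + 0.1645×8.37 + 0.1672×19.66 + 0.1907×26.77 + 0.1155×53.94 + 0.1234×85.72 = 27.5113 per 10,000.
The 2012 intake: 0.2387×3.61 + 0.1645×6.92 + 0.1672×16.97 + 0.1907×21.57 + 0.1155×35.70 + 0.1234×55.58 = 19.9332 per 10,000.
Difference = 27.5113 − 19.9332 = 7.5781.

7.58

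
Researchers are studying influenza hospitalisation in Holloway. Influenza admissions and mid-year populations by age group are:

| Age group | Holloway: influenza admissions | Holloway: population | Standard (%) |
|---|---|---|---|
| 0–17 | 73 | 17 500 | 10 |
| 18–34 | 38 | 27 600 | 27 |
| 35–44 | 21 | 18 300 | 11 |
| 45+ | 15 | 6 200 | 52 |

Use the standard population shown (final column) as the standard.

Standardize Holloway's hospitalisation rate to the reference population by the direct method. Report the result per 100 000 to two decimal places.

Age-specific rates per 100 000 for Holloway: 417.14, 137.68, 114.75, 241.94.
Standard weights: 0.10, 0.27, 0.11, 0.52.
Standardized rate: 0.1000×417.14 + 0.2700×137.68 + 0.1100×114.75 + 0.5200×241.94 = 217.3176 per 100 000.

217.32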